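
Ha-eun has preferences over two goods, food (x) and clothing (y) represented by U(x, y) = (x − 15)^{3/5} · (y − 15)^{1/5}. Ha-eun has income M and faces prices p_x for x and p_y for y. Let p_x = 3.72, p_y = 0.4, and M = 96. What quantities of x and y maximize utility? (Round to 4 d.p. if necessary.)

Let x' = x−15, y' = y−15. MRS = 3·y'/x' = p_x/p_y.
Substituting into the budget: x* = 15 + 0.75·(M − 15·p_x − 15·p_y)/p_x, and y* = 15 + 0.25·(…)/p_y.
Discretionary income = 96 − 15·3.72 − 15·0.4 = 34.2; x* = 15 + 0.75·34.2/3.72 = 21.8952; y* = 15 + 0.25·34.2/0.4 = 36.375.

x* = 21.8952, y* = 36.375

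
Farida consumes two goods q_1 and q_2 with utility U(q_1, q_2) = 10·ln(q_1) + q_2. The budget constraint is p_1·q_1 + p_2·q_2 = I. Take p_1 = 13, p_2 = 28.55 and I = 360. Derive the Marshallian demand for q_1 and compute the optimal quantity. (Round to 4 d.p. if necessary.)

q_1* = 21.9615

So q_1*(p_1,p_2) = 10·p_2/p_1, independent of income; and q_2* = (I − 10·p_2)/p_2.
At the given prices: q_1* = 10·28.55/13 = 21.9615.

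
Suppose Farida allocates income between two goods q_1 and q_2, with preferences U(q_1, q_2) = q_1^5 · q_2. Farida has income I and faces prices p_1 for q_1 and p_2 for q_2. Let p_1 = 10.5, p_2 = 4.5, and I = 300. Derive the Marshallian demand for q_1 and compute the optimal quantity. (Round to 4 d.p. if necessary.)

Demand: q_1*(p_1,p_2,I) = 5/6·I/p_1 and q_2* = 1/6·I/p_2.
At p_1=10.5, p_2=4.5, I=300: q_1* = 5/6·300/10.5 = 23.8095.

q_1* = 23.8095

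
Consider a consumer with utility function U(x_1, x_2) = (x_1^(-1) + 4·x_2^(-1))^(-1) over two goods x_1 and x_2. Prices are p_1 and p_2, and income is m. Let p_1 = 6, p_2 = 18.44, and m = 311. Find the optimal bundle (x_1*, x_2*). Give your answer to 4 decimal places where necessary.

MRS = MU_x_1/MU_x_2 = (1/4)·(x_2/x_1)^(2). Set equal to p_1/p_2.
Solve for the ratio: x_2/x_1 = [4·p_1/p_2]^(0.5).
Substitute x_2 = (x_2/x_1)·x_1 into the budget: x_1* = m/(p_1 + p_2·(x_2/x_1)).
Numerically x_2/x_1 = 1.140841, so x_1* = 311/(6 + 18.44·1.140841) = 11.5027 and x_2* = 1.140841·11.5027 = 13.1228.

x_1* = 11.5027, x_2* = 13.1228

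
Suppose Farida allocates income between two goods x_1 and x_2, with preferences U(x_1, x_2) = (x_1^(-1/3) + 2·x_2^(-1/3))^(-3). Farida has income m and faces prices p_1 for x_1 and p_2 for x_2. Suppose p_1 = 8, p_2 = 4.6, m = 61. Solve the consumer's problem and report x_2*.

x_2* = 7.8801

From the CES first-order condition, (1/2)·(x_2/x_1)^(4/3) = p_1/p_2.
Hence x_2/x_1 = (2·p_1/p_2)^(1/(4/3)), i.e. raised to the 0.75 power.
Substitute x_2 = (x_2/x_1)·x_1 into the budget: x_1* = m/(p_1 + p_2·(x_2/x_1)).
Numerically x_2/x_1 = 2.546957, so x_1* = 61/(8 + 4.6·2.546957) = 3.0939 and x_2* = 2.546957·3.0939 = 7.8801.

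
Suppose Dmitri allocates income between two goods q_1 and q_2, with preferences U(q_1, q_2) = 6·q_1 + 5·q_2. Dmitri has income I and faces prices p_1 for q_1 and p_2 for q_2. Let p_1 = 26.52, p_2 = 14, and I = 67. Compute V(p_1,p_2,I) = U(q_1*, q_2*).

V = 23.9286

q_2 gives more utility per dollar, so spend all income on q_2: q_2* = I/p_2, q_1* = 0.
Numerically: q_1* = 0, q_2* = 4.7857.
Utility at the optimum: U(0, 4.7857) = 23.9286.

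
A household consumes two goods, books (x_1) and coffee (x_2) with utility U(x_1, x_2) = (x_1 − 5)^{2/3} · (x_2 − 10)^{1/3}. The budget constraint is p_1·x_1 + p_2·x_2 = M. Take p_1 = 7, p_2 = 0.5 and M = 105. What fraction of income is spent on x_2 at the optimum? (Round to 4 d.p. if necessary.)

share on x_2 = 0.254

Let x_1' = x_1−5, x_2' = x_2−10. MRS = 2·x_2'/x_1' = p_1/p_2.
Substituting into the budget: x_1* = 5 + 2/3·(M − 5·p_1 − 10·p_2)/p_1, and x_2* = 10 + 1/3·(…)/p_2.
Discretionary income = 105 − 5·7 − 10·0.5 = 65; x_1* = 5 + 2/3·65/7 = 11.1905; x_2* = 10 + 1/3·65/0.5 = 53.3333.
Expenditure on x_2: 0.5·53.3333 = 26.6667; share = 0.254.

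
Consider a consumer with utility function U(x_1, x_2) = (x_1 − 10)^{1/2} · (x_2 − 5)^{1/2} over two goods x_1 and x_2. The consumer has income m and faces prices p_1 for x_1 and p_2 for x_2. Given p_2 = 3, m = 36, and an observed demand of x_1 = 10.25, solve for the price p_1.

p_1 = 2

MRS = (x_2−5)/(x_1−10). Tangency with p_1/p_2 gives x_2−5 = (p_1/p_2)·(x_1−10).
After buying the subsistence bundle (10, 5), a share 0.5 of the remaining income goes to x_1: x_1* = 10 + 0.5·(m − 10p_1 − 5p_2)/p_1.
Set x_1* = 10.25 in the demand function and solve for p_1: p_1 = 2.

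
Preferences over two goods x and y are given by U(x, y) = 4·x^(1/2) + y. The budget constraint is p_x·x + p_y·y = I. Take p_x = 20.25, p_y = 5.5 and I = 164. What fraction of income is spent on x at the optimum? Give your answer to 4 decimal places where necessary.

Set MRS = p_x/p_y: 2·x^(−1/2) = p_x/p_y.
Thus x* = (2·p_y/p_x)² — independent of I — with the rest of income spent on y.
Plugging in: x* = (2·5.5/20.25)² = 0.2951, y* = 28.7318.
Expenditure on x: 20.25·0.2951 = 5.9753; share = 0.0364.

share on x = 0.0364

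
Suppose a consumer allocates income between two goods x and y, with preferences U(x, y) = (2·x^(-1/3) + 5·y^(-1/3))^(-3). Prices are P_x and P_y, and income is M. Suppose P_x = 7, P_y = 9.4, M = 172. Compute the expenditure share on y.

share on y = 0.6816

MU_x ∝ 2·x^(-4/3), MU_y ∝ 5·y^(-4/3), so MRS = (2/5)·(y/x)^(4/3) = P_x/P_y.
Solve for the ratio: y/x = [(5/2)·P_x/P_y]^(0.75).
Substitute y = (y/x)·x into the budget: x* = M/(P_x + P_y·(y/x)).
Numerically y/x = 1.593796, so x* = 172/(7 + 9.4·1.593796) = 7.8247 and y* = 1.593796·7.8247 = 12.471.
Expenditure on y: 9.4·12.471 = 117.2271; share = 0.6816.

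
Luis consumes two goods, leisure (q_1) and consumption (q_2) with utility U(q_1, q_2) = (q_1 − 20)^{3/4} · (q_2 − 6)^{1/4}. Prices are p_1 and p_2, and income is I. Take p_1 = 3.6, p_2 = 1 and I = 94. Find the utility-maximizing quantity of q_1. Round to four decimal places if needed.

This is Cobb-Douglas in (q_1−20, q_2−6): tangency gives 0.75·p_2·(q_2−6) = 0.25·p_1·(q_1−20).
Substituting into the budget: q_1* = 20 + 0.75·(I − 20·p_1 − 6·p_2)/p_1, and q_2* = 6 + 0.25·(…)/p_2.
Discretionary income = 94 − 20·3.6 − 6·1 = 16; q_1* = 20 + 0.75·16/3.6 = 23.3333.

q_1* = 23.3333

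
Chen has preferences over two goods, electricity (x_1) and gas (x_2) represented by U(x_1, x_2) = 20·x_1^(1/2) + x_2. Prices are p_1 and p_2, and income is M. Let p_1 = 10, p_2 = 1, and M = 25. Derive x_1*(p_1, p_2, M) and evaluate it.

MU_x_1 = 10/√x_1, MU_x_2 = 1. Tangency: 10/√x_1 = p_1/p_2.
Thus x_1* = (10·p_2/p_1)² — independent of M — with the rest of income spent on x_2.
Plugging in: x_1* = (10·1/10)² = 1.

x_1* = 1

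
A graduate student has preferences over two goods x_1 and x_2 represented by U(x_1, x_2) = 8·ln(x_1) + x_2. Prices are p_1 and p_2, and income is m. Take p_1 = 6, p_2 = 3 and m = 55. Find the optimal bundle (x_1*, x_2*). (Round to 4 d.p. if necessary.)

x_1* = 4, x_2* = 10.3333

Set MRS = p_1/p_2: (8/x_1)/1 = p_1/p_2.
So x_1*(p_1,p_2) = 8·p_2/p_1, independent of income; and x_2* = (m − 8·p_2)/p_2.
At the given prices: x_1* = 8·3/6 = 4, and x_2* = 10.3333.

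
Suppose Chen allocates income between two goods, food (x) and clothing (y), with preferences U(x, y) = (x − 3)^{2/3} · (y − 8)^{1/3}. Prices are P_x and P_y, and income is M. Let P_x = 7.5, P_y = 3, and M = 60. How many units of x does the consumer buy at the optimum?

MRS = 2·(y−8)/(x−3). Tangency with P_x/P_y gives y−8 = (1/2)·(P_x/P_y)·(x−3).
After buying the subsistence bundle (3, 8), a share 2/3 of the remaining income goes to x: x* = 3 + 2/3·(M − 3P_x − 8P_y)/P_x.
Discretionary income = 60 − 3·7.5 − 8·3 = 13.5; x* = 3 + 2/3·13.5/7.5 = 4.2.

x* = 4.2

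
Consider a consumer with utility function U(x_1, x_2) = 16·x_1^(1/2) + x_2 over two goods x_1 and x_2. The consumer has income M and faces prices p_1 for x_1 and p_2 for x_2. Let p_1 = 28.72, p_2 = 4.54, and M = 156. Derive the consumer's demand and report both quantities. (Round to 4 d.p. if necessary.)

x_1* = 1.5993, x_2* = 24.2442

Solve: √x_1 = 8·p_2/p_1, so x_1*(p_1,p_2) = (8·p_2/p_1)², and x_2* = (M − p_1·x_1*)/p_2.
Plugging in: x_1* = (8·4.54/28.72)² = 1.5993, x_2* = 24.2442.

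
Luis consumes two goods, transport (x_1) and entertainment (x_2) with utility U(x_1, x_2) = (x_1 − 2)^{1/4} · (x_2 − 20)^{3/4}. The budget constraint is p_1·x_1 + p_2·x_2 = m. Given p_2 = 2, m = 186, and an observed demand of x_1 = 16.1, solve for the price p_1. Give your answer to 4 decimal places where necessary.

p_1 = 2.5

Let x_1' = x_1−2, x_2' = x_2−20. MRS = (1/3)·x_2'/x_1' = p_1/p_2.
After buying the subsistence bundle (2, 20), a share 0.25 of the remaining income goes to x_1: x_1* = 2 + 0.25·(m − 2p_1 − 20p_2)/p_1.
Set x_1* = 16.1 in the demand function and solve for p_1: p_1 = 2.5.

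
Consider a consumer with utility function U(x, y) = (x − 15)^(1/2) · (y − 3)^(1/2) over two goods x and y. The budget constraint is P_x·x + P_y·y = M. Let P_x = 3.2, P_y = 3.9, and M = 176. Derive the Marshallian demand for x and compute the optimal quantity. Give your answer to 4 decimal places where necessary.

x* = 33.1719

Discretionary income = 176 − 15·3.2 − 3·3.9 = 116.3; x* = 15 + 0.5·116.3/3.2 = 33.1719.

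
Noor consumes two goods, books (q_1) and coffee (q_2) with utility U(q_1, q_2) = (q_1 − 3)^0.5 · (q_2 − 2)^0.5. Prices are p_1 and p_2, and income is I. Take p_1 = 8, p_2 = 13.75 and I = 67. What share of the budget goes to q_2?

After buying the subsistence bundle (3, 2), a share 0.5 of the remaining income goes to q_1: q_1* = 3 + 0.5·(I − 3p_1 − 2p_2)/p_1.
Discretionary income = 67 − 3·8 − 2·13.75 = 15.5; q_1* = 3 + 0.5·15.5/8 = 3.9688; q_2* = 2 + 0.5·15.5/13.75 = 2.5636.
Expenditure on q_2: 13.75·2.5636 = 35.25; share = 0.5261.

share on q_2 = 0.5261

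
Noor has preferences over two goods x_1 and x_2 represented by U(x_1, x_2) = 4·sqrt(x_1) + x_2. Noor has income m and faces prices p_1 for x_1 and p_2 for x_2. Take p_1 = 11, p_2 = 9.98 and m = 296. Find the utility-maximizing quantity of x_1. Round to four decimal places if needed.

x_1* = 3.2926

Utility is quasi-linear in x_2; the FOC for x_1 is 2/√x_1 = p_1/p_2.
Solve: √x_1 = 2·p_2/p_1, so x_1*(p_1,p_2) = (2·p_2/p_1)², and x_2* = (m − p_1·x_1*)/p_2.
Plugging in: x_1* = (2·9.98/11)² = 3.2926.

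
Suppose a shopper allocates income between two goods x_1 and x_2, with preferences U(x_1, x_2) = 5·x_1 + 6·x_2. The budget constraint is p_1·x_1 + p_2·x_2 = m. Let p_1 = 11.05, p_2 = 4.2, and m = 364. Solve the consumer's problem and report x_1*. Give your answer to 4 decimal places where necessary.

x_1* = 0

Perfect substitutes: compare marginal utility per dollar. 5/p_1 vs 6/p_2 → 0.4525 vs 1.4286.
x_2 gives more utility per dollar, so spend all income on x_2: x_2* = m/p_2, x_1* = 0.
Numerically: x_1* = 0, x_2* = 86.6667.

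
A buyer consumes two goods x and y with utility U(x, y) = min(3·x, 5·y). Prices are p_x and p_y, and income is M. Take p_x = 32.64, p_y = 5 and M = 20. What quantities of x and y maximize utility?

With perfect complements, no substitution: consume in ratio x:y = 5:3.
Budget: p_x·x + p_y·(3/5)·x = M, so (5·p_x + 3·p_y)·x = 5·M.
Demand: x*(p_x,p_y,M) = 5·M/(5·p_x + 3·p_y), y* = 3·M/(5·p_x + 3·p_y).
Here 5·32.64 + 3·5 = 178.2, giving x* = 0.5612 and y* = 0.3367.

x* = 0.5612, y* = 0.3367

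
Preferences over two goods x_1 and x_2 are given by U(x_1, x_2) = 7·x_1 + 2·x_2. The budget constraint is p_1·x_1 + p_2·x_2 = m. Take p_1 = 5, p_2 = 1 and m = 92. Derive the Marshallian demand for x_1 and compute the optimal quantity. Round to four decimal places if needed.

x_1* = 0

Linear utility — the consumer picks whichever good has higher MU/price: 7/5 = 1.4 vs 2/1 = 2.
x_2 gives more utility per dollar, so spend all income on x_2: x_2* = m/p_2, x_1* = 0.
Numerically: x_1* = 0, x_2* = 92.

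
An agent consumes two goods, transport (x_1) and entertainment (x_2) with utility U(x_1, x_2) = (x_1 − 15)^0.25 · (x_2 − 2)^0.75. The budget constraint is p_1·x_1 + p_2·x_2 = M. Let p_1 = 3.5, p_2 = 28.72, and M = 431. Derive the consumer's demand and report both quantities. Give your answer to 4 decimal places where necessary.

x_1* = 37.9329, x_2* = 10.3842

This is Cobb-Douglas in (x_1−15, x_2−2): tangency gives 0.25·p_2·(x_2−2) = 0.75·p_1·(x_1−15).
Substituting into the budget: x_1* = 15 + 0.25·(M − 15·p_1 − 2·p_2)/p_1, and x_2* = 2 + 0.75·(…)/p_2.
Discretionary income = 431 − 15·3.5 − 2·28.72 = 321.06; x_1* = 15 + 0.25·321.06/3.5 = 37.9329; x_2* = 2 + 0.75·321.06/28.72 = 10.3842.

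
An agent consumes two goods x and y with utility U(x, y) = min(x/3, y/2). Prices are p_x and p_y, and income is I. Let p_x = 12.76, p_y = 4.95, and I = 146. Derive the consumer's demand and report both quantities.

x* = 9.0909, y* = 6.0606

With perfect complements, no substitution: consume in ratio x:y = 3:2.
Budget: p_x·x + p_y·(2/3)·x = I, so (3·p_x + 2·p_y)·x = 3·I.
Demand: x*(p_x,p_y,I) = 3·I/(3·p_x + 2·p_y), y* = 2·I/(3·p_x + 2·p_y).
Here 3·12.76 + 2·4.95 = 48.18, giving x* = 9.0909 and y* = 6.0606.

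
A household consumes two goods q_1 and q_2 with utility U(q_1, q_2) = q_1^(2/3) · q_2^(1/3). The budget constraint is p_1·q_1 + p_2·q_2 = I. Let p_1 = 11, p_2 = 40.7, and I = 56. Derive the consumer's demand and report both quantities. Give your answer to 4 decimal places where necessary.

q_1* = 3.3939, q_2* = 0.4586

MU_q_1/MU_q_2 = (2/3·q_2)/(1/3·q_1); tangency sets this equal to p_1/p_2.
Rearranging, p_2·q_2 = (1/2)·p_1·q_1. Substituting into the budget gives p_1·q_1·(1 + (1/2)) = I.
Demand: q_1*(p_1,p_2,I) = 2/3·I/p_1 and q_2* = 1/3·I/p_2.
At p_1=11, p_2=40.7, I=56: q_1* = 2/3·56/11 = 3.3939, q_2* = 0.4586.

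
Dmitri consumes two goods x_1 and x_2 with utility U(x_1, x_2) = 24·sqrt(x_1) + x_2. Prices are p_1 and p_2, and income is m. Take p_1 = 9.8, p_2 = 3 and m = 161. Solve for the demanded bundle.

x_1* = 13.4944, x_2* = 9.585

MU_x_1 = 12/√x_1, MU_x_2 = 1. Tangency: 12/√x_1 = p_1/p_2.
Thus x_1* = (12·p_2/p_1)² — independent of m — with the rest of income spent on x_2.
Plugging in: x_1* = (12·3/9.8)² = 13.4944, x_2* = 9.585.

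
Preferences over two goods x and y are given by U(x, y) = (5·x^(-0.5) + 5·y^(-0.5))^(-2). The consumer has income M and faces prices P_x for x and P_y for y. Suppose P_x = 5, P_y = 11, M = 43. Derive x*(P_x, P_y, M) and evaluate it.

x* = 3.7382

MRS = MU_x/MU_y = (y/x)^(1.5). Set equal to P_x/P_y.
Hence y/x = (P_x/P_y)^(1/(1.5)), i.e. raised to the 2/3 power.
Substitute y = (y/x)·x into the budget: x* = M/(P_x + P_y·(y/x)).
Numerically y/x = 0.591178, so x* = 43/(5 + 11·0.591178) = 3.7382.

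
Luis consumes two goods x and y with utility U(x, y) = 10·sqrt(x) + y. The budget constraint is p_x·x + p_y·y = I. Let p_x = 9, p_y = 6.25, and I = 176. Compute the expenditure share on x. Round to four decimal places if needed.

Set MRS = p_x/p_y: 5·x^(−1/2) = p_x/p_y.
Thus x* = (5·p_y/p_x)² — independent of I — with the rest of income spent on y.
Plugging in: x* = (5·6.25/9)² = 12.0563, y* = 10.7989.
Expenditure on x: 9·12.0563 = 108.5069; share = 0.6165.

share on x = 0.6165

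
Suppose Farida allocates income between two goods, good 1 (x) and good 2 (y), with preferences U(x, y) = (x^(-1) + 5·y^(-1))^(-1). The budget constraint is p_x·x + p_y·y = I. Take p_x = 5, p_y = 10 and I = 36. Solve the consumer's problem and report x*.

Numerically y/x = 1.581139, so x* = 36/(5 + 10·1.581139) = 1.7298.

x* = 1.7298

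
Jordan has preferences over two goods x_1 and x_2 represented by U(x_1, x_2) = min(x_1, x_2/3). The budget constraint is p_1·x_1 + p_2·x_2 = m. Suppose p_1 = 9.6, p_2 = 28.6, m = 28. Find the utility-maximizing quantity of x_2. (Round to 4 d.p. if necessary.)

Leontief preferences: the optimum is at the kink where x_1/1 = x_2/3, i.e. x_2 = 3·x_1.
Budget: p_1·x_1 + p_2·3·x_1 = m, so (p_1 + 3·p_2)·x_1 = m.
Demand: x_1*(p_1,p_2,m) = m/(p_1 + 3·p_2), x_2* = 3·m/(p_1 + 3·p_2).
Here 9.6 + 3·28.6 = 95.4, giving x_2* = 0.8805.

x_2* = 0.8805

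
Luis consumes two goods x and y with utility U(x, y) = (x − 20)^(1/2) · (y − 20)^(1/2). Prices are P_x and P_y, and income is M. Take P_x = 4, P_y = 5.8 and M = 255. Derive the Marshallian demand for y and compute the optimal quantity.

y* = 25.0862

Let x' = x−20, y' = y−20. MRS = y'/x' = P_x/P_y.
After buying the subsistence bundle (20, 20), a share 0.5 of the remaining income goes to x: x* = 20 + 0.5·(M − 20P_x − 20P_y)/P_x.
Discretionary income = 255 − 20·4 − 20·5.8 = 59; y* = 20 + 0.5·59/5.8 = 25.0862.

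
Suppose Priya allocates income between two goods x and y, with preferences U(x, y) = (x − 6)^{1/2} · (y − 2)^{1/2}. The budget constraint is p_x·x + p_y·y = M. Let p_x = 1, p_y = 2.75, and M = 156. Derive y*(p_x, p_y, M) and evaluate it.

y* = 28.2727

Substituting into the budget: x* = 6 + 0.5·(M − 6·p_x − 2·p_y)/p_x, and y* = 2 + 0.5·(…)/p_y.
Discretionary income = 156 − 6·1 − 2·2.75 = 144.5; y* = 2 + 0.5·144.5/2.75 = 28.2727.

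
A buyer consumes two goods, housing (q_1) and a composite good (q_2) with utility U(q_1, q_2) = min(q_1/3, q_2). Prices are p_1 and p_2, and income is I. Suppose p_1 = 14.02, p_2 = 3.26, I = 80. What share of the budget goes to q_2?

share on q_2 = 0.0719

Leontief preferences: the optimum is at the kink where q_1/3 = q_2/1, i.e. q_2 = (1/3)·q_1.
Budget: p_1·q_1 + p_2·(1/3)·q_1 = I, so (3·p_1 + p_2)·q_1 = 3·I.
Demand: q_1*(p_1,p_2,I) = 3·I/(3·p_1 + p_2), q_2* = I/(3·p_1 + p_2).
Here 3·14.02 + 3.26 = 45.32, giving q_1* = 5.2957 and q_2* = 1.7652.
Expenditure on q_2: 3.26·1.7652 = 5.7546; share = 0.0719.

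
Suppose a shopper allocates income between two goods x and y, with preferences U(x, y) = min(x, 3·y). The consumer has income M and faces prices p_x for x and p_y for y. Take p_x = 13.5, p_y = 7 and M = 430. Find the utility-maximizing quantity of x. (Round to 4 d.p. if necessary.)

x* = 27.1579

With perfect complements, no substitution: consume in ratio x:y = 3:1.
Budget: p_x·x + p_y·(1/3)·x = M, so (3·p_x + p_y)·x = 3·M.
Demand: x*(p_x,p_y,M) = 3·M/(3·p_x + p_y), y* = M/(3·p_x + p_y).
Here 3·13.5 + 7 = 47.5, giving x* = 27.1579.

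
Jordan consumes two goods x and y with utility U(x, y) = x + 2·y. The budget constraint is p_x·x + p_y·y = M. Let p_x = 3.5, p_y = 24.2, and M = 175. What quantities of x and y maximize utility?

x* = 50, y* = 0

Linear utility — the consumer picks whichever good has higher MU/price: 1/3.5 = 0.2857 vs 2/24.2 = 0.0826.
x gives more utility per dollar, so spend all income on x: x* = M/p_x, y* = 0.
Numerically: x* = 50, y* = 0.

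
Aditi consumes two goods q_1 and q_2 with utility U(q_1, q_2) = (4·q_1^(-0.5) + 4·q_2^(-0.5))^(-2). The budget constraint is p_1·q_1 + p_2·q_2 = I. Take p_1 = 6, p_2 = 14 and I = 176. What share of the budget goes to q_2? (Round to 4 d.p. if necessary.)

With the ratio pinned down, the budget gives q_1* = I/(p_1 + p_2·(q_2/q_1)) and q_2* = (q_2/q_1)·q_1*.
Numerically q_2/q_1 = 0.568437, so q_1* = 176/(6 + 14·0.568437) = 12.6092 and q_2* = 0.568437·12.6092 = 7.1675.
Expenditure on q_2: 14·7.1675 = 100.3451; share = 0.5701.

share on q_2 = 0.5701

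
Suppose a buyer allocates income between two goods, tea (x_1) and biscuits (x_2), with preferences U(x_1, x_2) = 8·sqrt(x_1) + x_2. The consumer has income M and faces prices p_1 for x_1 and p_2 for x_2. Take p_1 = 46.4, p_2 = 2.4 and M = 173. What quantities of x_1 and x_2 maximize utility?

Plugging in: x_1* = (4·2.4/46.4)² = 0.0428, x_2* = 71.2557.

x_1* = 0.0428, x_2* = 71.2557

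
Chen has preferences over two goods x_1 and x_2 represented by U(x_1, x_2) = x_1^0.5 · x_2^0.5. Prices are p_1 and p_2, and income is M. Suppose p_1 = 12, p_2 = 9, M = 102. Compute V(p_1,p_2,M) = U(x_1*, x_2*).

The MRS is x_2/x_1. Set MRS = p_1/p_2.
Rearranging, p_2·x_2 = p_1·x_1. Substituting into the budget gives p_1·x_1·(1 + 1) = M.
Demand: x_1*(p_1,p_2,M) = 0.5·M/p_1 and x_2* = 0.5·M/p_2.
At p_1=12, p_2=9, M=102: x_1* = 0.5·102/12 = 4.25, x_2* = 5.6667.
Utility at the optimum: U(4.25, 5.6667) = 4.9075.

V = 4.9075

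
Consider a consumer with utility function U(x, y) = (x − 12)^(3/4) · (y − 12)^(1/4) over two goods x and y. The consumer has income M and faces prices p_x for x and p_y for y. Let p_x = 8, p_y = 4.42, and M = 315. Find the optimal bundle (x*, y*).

MRS = 3·(y−12)/(x−12). Tangency with p_x/p_y gives y−12 = (1/3)·(p_x/p_y)·(x−12).
After buying the subsistence bundle (12, 12), a share 0.75 of the remaining income goes to x: x* = 12 + 0.75·(M − 12p_x − 12p_y)/p_x.
Discretionary income = 315 − 12·8 − 12·4.42 = 165.96; x* = 12 + 0.75·165.96/8 = 27.5587; y* = 12 + 0.25·165.96/4.42 = 21.3869.

x* = 27.5587, y* = 21.3869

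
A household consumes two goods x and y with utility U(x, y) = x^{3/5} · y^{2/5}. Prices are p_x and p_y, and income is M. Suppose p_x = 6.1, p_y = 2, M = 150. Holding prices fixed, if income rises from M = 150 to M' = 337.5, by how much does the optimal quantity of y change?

Demand: x*(p_x,p_y,M) = 0.6·M/p_x and y* = 0.4·M/p_y.
At p_x=6.1, p_y=2, M=150: y* = 0.4·150/2 = 30.
At M' = 337.5: y* = 67.5. Change: 67.5 − 30 = 37.5.

Δy* = 37.5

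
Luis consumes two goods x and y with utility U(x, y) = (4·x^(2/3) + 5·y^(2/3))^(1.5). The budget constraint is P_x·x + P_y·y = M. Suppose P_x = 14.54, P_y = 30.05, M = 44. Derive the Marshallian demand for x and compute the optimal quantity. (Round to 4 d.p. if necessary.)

x* = 2.0766

With the ratio pinned down, the budget gives x* = M/(P_x + P_y·(y/x)) and y* = (y/x)·x*.
Numerically y/x = 0.221253, so x* = 44/(14.54 + 30.05·0.221253) = 2.0766.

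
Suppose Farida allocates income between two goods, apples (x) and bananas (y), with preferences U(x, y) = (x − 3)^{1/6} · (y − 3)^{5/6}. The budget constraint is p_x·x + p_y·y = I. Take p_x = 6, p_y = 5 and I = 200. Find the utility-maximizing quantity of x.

x* = 7.6389

MRS = (1/5)·(y−3)/(x−3). Tangency with p_x/p_y gives y−3 = 5·(p_x/p_y)·(x−3).
Substituting into the budget: x* = 3 + 1/6·(I − 3·p_x − 3·p_y)/p_x, and y* = 3 + 5/6·(…)/p_y.
Discretionary income = 200 − 3·6 − 3·5 = 167; x* = 3 + 1/6·167/6 = 7.6389.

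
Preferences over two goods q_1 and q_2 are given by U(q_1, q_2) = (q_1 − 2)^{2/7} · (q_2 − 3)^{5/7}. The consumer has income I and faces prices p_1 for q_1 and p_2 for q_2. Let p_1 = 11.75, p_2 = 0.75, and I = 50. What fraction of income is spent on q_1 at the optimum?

Discretionary income = 50 − 2·11.75 − 3·0.75 = 24.25; q_1* = 2 + 2/7·24.25/11.75 = 2.5897; q_2* = 3 + 5/7·24.25/0.75 = 26.0952.
Expenditure on q_1: 11.75·2.5897 = 30.4286; share = 0.6086.

share on q_1 = 0.6086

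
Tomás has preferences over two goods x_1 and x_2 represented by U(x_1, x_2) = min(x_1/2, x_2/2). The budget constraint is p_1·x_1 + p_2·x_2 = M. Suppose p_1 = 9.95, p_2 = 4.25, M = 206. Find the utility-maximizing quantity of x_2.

x_2* = 14.507

Leontief preferences: the optimum is at the kink where x_1/2 = x_2/2, i.e. x_2 = x_1.
Budget: p_1·x_1 + p_2·x_1 = M, so (2·p_1 + 2·p_2)·x_1 = 2·M.
Demand: x_1*(p_1,p_2,M) = 2·M/(2·p_1 + 2·p_2), x_2* = 2·M/(2·p_1 + 2·p_2).
Here 2·9.95 + 2·4.25 = 28.4, giving x_2* = 14.507.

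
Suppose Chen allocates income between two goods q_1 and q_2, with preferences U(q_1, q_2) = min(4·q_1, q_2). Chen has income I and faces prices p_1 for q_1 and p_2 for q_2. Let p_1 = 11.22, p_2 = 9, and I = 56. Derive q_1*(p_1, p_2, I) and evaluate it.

q_1* = 1.1859

Leontief preferences: the optimum is at the kink where q_1/1 = q_2/4, i.e. q_2 = 4·q_1.
Budget: p_1·q_1 + p_2·4·q_1 = I, so (p_1 + 4·p_2)·q_1 = I.
Demand: q_1*(p_1,p_2,I) = I/(p_1 + 4·p_2), q_2* = 4·I/(p_1 + 4·p_2).
Here 11.22 + 4·9 = 47.22, giving q_1* = 1.1859.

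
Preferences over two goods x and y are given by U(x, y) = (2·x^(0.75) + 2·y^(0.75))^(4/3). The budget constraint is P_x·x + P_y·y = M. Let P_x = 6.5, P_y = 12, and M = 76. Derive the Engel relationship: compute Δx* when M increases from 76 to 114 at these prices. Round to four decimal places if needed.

From the CES first-order condition, (y/x)^(0.25) = P_x/P_y.
Hence y/x = (P_x/P_y)^(1/(0.25)), i.e. raised to the 4 power.
Substitute y = (y/x)·x into the budget: x* = M/(P_x + P_y·(y/x)).
Numerically y/x = 0.086085, so x* = 76/(6.5 + 12·0.086085) = 10.0889.
At M' = 114: x* = 15.1334. Change: 15.1334 − 10.0889 = 5.0445.

Δx* = 5.0445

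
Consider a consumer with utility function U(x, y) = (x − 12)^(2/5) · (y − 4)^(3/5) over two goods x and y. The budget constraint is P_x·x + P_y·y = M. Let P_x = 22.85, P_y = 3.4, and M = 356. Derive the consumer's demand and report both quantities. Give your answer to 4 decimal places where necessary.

x* = 13.1939, y* = 16.0353

MRS = (2/3)·(y−4)/(x−12). Tangency with P_x/P_y gives y−4 = (3/2)·(P_x/P_y)·(x−12).
After buying the subsistence bundle (12, 4), a share 0.4 of the remaining income goes to x: x* = 12 + 0.4·(M − 12P_x − 4P_y)/P_x.
Discretionary income = 356 − 12·22.85 − 4·3.4 = 68.2; x* = 12 + 0.4·68.2/22.85 = 13.1939; y* = 4 + 0.6·68.2/3.4 = 16.0353.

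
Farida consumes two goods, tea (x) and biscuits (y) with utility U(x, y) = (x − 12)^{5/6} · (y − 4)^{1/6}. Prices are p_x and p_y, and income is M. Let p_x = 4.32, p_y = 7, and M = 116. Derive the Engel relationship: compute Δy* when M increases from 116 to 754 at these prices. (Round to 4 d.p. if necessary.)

MRS = 5·(y−4)/(x−12). Tangency with p_x/p_y gives y−4 = (1/5)·(p_x/p_y)·(x−12).
Substituting into the budget: x* = 12 + 5/6·(M − 12·p_x − 4·p_y)/p_x, and y* = 4 + 1/6·(…)/p_y.
Discretionary income = 116 − 12·4.32 − 4·7 = 36.16; y* = 4 + 1/6·36.16/7 = 4.861.
At M' = 754: y* = 20.0514. Change: 20.0514 − 4.861 = 15.1905.

Δy* = 15.1905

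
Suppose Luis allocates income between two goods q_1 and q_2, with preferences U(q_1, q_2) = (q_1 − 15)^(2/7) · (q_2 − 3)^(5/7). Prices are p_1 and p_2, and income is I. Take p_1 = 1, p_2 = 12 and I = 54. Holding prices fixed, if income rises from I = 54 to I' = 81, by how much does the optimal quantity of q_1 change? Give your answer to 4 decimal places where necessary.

Δq_1* = 7.7143

MRS = (2/5)·(q_2−3)/(q_1−15). Tangency with p_1/p_2 gives q_2−3 = (5/2)·(p_1/p_2)·(q_1−15).
Substituting into the budget: q_1* = 15 + 2/7·(I − 15·p_1 − 3·p_2)/p_1, and q_2* = 3 + 5/7·(…)/p_2.
Discretionary income = 54 − 15·1 − 3·12 = 3; q_1* = 15 + 2/7·3/1 = 15.8571.
At I' = 81: q_1* = 23.5714. Change: 23.5714 − 15.8571 = 7.7143.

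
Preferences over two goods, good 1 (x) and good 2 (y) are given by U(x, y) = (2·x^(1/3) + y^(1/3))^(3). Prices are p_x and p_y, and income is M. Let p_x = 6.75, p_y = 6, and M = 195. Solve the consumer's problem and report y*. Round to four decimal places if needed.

y* = 8.8636

MU_x ∝ 2·x^(-2/3), MU_y ∝ y^(-2/3), so MRS = 2·(y/x)^(2/3) = p_x/p_y.
Hence y/x = ((1/2)·p_x/p_y)^(1/(2/3)), i.e. raised to the 1.5 power.
Substitute y = (y/x)·x into the budget: x* = M/(p_x + p_y·(y/x)).
Numerically y/x = 0.421875, so x* = 195/(6.75 + 6·0.421875) = 21.0101 and y* = 0.421875·21.0101 = 8.8636.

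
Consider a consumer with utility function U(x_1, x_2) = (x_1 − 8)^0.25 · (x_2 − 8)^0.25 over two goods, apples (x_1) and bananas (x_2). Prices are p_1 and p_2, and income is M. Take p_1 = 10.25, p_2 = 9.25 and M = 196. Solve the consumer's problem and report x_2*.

MRS = (x_2−8)/(x_1−8). Tangency with p_1/p_2 gives x_2−8 = (p_1/p_2)·(x_1−8).
Substituting into the budget: x_1* = 8 + 0.5·(M − 8·p_1 − 8·p_2)/p_1, and x_2* = 8 + 0.5·(…)/p_2.
Discretionary income = 196 − 8·10.25 − 8·9.25 = 40; x_2* = 8 + 0.5·40/9.25 = 10.1622.

x_2* = 10.1622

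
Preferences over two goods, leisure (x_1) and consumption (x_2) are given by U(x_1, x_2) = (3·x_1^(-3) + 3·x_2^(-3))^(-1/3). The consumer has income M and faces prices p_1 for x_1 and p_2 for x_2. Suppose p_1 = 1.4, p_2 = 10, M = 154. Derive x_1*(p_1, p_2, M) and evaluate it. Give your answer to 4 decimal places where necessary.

x_1* = 20.4871

From the CES first-order condition, (x_2/x_1)^(4) = p_1/p_2.
Solve for the ratio: x_2/x_1 = [p_1/p_2]^(0.25).
With the ratio pinned down, the budget gives x_1* = M/(p_1 + p_2·(x_2/x_1)) and x_2* = (x_2/x_1)·x_1*.
Numerically x_2/x_1 = 0.611691, so x_1* = 154/(1.4 + 10·0.611691) = 20.4871.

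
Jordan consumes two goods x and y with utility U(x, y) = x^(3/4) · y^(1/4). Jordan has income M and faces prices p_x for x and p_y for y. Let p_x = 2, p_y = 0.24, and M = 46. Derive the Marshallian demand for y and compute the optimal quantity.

Tangency: MRS = 3·y/x = p_x/p_y.
Rearranging, p_y·y = (1/3)·p_x·x. Substituting into the budget gives p_x·x·(1 + (1/3)) = M.
Demand: x*(p_x,p_y,M) = 0.75·M/p_x and y* = 0.25·M/p_y.
At p_x=2, p_y=0.24, M=46: y* = 0.25·46/0.24 = 47.9167.

y* = 47.9167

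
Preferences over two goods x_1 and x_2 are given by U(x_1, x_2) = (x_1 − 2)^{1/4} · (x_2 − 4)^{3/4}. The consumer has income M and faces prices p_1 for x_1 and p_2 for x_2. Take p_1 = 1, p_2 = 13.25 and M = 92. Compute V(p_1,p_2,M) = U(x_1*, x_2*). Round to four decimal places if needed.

V = 3.0361

Discretionary income = 92 − 2·1 − 4·13.25 = 37; x_1* = 2 + 0.25·37/1 = 11.25; x_2* = 4 + 0.75·37/13.25 = 6.0943.
Utility at the optimum: U(11.25, 6.0943) = 3.0361.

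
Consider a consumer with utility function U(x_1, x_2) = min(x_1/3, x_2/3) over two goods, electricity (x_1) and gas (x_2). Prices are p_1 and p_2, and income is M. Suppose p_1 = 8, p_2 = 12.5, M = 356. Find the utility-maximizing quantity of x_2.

With perfect complements, no substitution: consume in ratio x_1:x_2 = 3:3.
Budget: p_1·x_1 + p_2·x_1 = M, so (3·p_1 + 3·p_2)·x_1 = 3·M.
Demand: x_1*(p_1,p_2,M) = 3·M/(3·p_1 + 3·p_2), x_2* = 3·M/(3·p_1 + 3·p_2).
Here 3·8 + 3·12.5 = 61.5, giving x_2* = 17.3659.

x_2* = 17.3659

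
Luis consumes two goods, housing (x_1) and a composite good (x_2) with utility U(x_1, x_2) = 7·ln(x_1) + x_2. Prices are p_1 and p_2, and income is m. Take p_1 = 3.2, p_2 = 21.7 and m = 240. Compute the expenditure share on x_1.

share on x_1 = 0.6329

Set MRS = p_1/p_2: (7/x_1)/1 = p_1/p_2.
So x_1*(p_1,p_2) = 7·p_2/p_1, independent of income; and x_2* = (m − 7·p_2)/p_2.
At the given prices: x_1* = 7·21.7/3.2 = 47.4688, and x_2* = 4.0599.
Expenditure on x_1: 3.2·47.4688 = 151.9; share = 0.6329.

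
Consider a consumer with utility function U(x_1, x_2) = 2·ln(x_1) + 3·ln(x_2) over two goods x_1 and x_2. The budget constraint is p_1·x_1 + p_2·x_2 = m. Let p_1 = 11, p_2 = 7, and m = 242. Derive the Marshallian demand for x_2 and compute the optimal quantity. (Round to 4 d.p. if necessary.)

MU_x_1/MU_x_2 = (2·x_2)/(3·x_1); tangency sets this equal to p_1/p_2.
Rearranging, p_2·x_2 = (3/2)·p_1·x_1. Substituting into the budget gives p_1·x_1·(1 + (3/2)) = m.
Demand: x_1*(p_1,p_2,m) = 0.4·m/p_1 and x_2* = 0.6·m/p_2.
At p_1=11, p_2=7, m=242: x_2* = 0.6·242/7 = 20.7429.

x_2* = 20.7429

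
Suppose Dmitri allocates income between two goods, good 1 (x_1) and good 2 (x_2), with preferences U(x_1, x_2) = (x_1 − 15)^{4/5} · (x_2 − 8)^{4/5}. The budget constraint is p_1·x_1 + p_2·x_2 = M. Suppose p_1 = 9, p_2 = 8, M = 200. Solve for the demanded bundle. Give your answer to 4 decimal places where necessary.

x_1* = 15.0556, x_2* = 8.0625

This is Cobb-Douglas in (x_1−15, x_2−8): tangency gives 0.8·p_2·(x_2−8) = 0.8·p_1·(x_1−15).
After buying the subsistence bundle (15, 8), a share 0.5 of the remaining income goes to x_1: x_1* = 15 + 0.5·(M − 15p_1 − 8p_2)/p_1.
Discretionary income = 200 − 15·9 − 8·8 = 1; x_1* = 15 + 0.5·1/9 = 15.0556; x_2* = 8 + 0.5·1/8 = 8.0625.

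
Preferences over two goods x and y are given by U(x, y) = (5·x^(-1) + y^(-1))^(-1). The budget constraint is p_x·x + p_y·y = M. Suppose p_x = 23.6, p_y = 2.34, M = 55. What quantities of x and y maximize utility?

x* = 2.0428, y* = 2.9013

MRS = MU_x/MU_y = 5·(y/x)^(2). Set equal to p_x/p_y.
Solve for the ratio: y/x = [(1/5)·p_x/p_y]^(0.5).
With the ratio pinned down, the budget gives x* = M/(p_x + p_y·(y/x)) and y* = (y/x)·x*.
Numerically y/x = 1.420244, so x* = 55/(23.6 + 2.34·1.420244) = 2.0428 and y* = 1.420244·2.0428 = 2.9013.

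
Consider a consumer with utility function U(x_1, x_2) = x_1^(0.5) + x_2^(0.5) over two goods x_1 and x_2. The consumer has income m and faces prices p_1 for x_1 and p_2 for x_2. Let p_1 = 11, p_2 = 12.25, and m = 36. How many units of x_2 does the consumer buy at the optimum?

x_2* = 1.3904

MU_x_1 ∝ x_1^(-0.5), MU_x_2 ∝ x_2^(-0.5), so MRS = (x_2/x_1)^(0.5) = p_1/p_2.
Hence x_2/x_1 = (p_1/p_2)^(1/(0.5)), i.e. raised to the 2 power.
Substitute x_2 = (x_2/x_1)·x_1 into the budget: x_1* = m/(p_1 + p_2·(x_2/x_1)).
Numerically x_2/x_1 = 0.806331, so x_1* = 36/(11 + 12.25·0.806331) = 1.7243 and x_2* = 0.806331·1.7243 = 1.3904.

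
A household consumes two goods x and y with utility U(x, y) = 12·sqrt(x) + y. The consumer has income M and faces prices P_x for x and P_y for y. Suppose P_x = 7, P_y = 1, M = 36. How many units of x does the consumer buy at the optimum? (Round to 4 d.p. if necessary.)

x* = 0.7347

MU_x = 6/√x, MU_y = 1. Tangency: 6/√x = P_x/P_y.
Solve: √x = 6·P_y/P_x, so x*(P_x,P_y) = (6·P_y/P_x)², and y* = (M − P_x·x*)/P_y.
Plugging in: x* = (6·1/7)² = 0.7347.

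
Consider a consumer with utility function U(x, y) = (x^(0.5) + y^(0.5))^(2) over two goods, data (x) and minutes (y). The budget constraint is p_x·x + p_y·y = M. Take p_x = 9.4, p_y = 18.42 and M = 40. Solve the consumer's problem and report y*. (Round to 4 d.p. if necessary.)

y* = 0.7337

From the CES first-order condition, (y/x)^(0.5) = p_x/p_y.
Solve for the ratio: y/x = [p_x/p_y]^(2).
With the ratio pinned down, the budget gives x* = M/(p_x + p_y·(y/x)) and y* = (y/x)·x*.
Numerically y/x = 0.260421, so x* = 40/(9.4 + 18.42·0.260421) = 2.8175 and y* = 0.260421·2.8175 = 0.7337.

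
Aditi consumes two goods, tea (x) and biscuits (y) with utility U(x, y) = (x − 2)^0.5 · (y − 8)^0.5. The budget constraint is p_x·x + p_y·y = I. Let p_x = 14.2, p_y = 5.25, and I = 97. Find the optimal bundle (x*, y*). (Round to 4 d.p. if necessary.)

This is Cobb-Douglas in (x−2, y−8): tangency gives 0.5·p_y·(y−8) = 0.5·p_x·(x−2).
Substituting into the budget: x* = 2 + 0.5·(I − 2·p_x − 8·p_y)/p_x, and y* = 8 + 0.5·(…)/p_y.
Discretionary income = 97 − 2·14.2 − 8·5.25 = 26.6; x* = 2 + 0.5·26.6/14.2 = 2.9366; y* = 8 + 0.5·26.6/5.25 = 10.5333.

x* = 2.9366, y* = 10.5333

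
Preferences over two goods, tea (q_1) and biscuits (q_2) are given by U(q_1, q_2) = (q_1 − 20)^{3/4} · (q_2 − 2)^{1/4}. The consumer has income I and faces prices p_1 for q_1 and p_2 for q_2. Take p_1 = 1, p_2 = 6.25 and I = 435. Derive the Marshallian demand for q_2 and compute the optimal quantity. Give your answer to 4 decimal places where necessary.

q_2* = 18.1

MRS = 3·(q_2−2)/(q_1−20). Tangency with p_1/p_2 gives q_2−2 = (1/3)·(p_1/p_2)·(q_1−20).
After buying the subsistence bundle (20, 2), a share 0.75 of the remaining income goes to q_1: q_1* = 20 + 0.75·(I − 20p_1 − 2p_2)/p_1.
Discretionary income = 435 − 20·1 − 2·6.25 = 402.5; q_2* = 2 + 0.25·402.5/6.25 = 18.1.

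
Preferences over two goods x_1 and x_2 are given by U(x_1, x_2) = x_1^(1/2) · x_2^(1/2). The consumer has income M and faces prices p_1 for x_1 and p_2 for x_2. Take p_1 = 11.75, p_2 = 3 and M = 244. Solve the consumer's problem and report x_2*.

x_2* = 40.6667

The MRS is x_2/x_1. Set MRS = p_1/p_2.
Rearranging, p_2·x_2 = p_1·x_1. Substituting into the budget gives p_1·x_1·(1 + 1) = M.
Demand: x_1*(p_1,p_2,M) = 0.5·M/p_1 and x_2* = 0.5·M/p_2.
At p_1=11.75, p_2=3, M=244: x_2* = 0.5·244/3 = 40.6667.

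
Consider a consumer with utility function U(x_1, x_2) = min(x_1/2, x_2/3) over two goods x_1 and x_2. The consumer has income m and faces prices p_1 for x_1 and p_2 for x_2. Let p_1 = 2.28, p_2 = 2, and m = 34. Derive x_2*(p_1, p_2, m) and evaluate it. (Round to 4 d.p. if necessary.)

x_2* = 9.6591

With perfect complements, no substitution: consume in ratio x_1:x_2 = 2:3.
Budget: p_1·x_1 + p_2·(3/2)·x_1 = m, so (2·p_1 + 3·p_2)·x_1 = 2·m.
Demand: x_1*(p_1,p_2,m) = 2·m/(2·p_1 + 3·p_2), x_2* = 3·m/(2·p_1 + 3·p_2).
Here 2·2.28 + 3·2 = 10.56, giving x_2* = 9.6591.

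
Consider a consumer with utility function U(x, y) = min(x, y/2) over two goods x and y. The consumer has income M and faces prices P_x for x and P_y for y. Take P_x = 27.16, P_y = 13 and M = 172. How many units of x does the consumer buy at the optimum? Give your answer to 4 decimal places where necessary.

Here 27.16 + 2·13 = 53.16, giving x* = 3.2355.

x* = 3.2355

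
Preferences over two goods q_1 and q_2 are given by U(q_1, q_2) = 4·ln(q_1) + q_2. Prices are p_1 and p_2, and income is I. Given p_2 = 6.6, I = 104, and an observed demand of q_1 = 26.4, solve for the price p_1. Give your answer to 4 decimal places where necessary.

p_1 = 1

MU_q_1 = 4/q_1, MU_q_2 = 1. Tangency: 4/q_1 = p_1/p_2.
So q_1*(p_1,p_2) = 4·p_2/p_1, independent of income; and q_2* = (I − 4·p_2)/p_2.
Set q_1* = 26.4 in the demand function and solve for p_1: p_1 = 1.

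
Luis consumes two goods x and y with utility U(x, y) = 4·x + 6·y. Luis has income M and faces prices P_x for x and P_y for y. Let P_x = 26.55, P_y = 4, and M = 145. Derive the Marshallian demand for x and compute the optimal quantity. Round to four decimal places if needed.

Linear utility — the consumer picks whichever good has higher MU/price: 4/26.55 = 0.1507 vs 6/4 = 1.5.
y gives more utility per dollar, so spend all income on y: y* = M/P_y, x* = 0.
Numerically: x* = 0, y* = 36.25.

x* = 0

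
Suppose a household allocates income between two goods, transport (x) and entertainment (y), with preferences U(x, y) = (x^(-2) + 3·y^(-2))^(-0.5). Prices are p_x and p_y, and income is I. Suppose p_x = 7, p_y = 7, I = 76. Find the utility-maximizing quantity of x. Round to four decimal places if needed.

MRS = MU_x/MU_y = (1/3)·(y/x)^(3). Set equal to p_x/p_y.
Hence y/x = (3·p_x/p_y)^(1/(3)), i.e. raised to the 1/3 power.
Substitute y = (y/x)·x into the budget: x* = I/(p_x + p_y·(y/x)).
Numerically y/x = 1.44225, so x* = 76/(7 + 7·1.44225) = 4.4456.

x* = 4.4456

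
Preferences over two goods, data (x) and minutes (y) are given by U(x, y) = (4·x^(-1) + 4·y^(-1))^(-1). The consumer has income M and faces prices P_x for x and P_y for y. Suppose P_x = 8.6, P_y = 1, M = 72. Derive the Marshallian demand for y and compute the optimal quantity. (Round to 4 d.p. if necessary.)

y* = 18.3086

MU_x ∝ 4·x^(-2), MU_y ∝ 4·y^(-2), so MRS = (y/x)^(2) = P_x/P_y.
Hence y/x = (P_x/P_y)^(1/(2)), i.e. raised to the 0.5 power.
With the ratio pinned down, the budget gives x* = M/(P_x + P_y·(y/x)) and y* = (y/x)·x*.
Numerically y/x = 2.932576, so x* = 72/(8.6 + 1·2.932576) = 6.2432 and y* = 2.932576·6.2432 = 18.3086.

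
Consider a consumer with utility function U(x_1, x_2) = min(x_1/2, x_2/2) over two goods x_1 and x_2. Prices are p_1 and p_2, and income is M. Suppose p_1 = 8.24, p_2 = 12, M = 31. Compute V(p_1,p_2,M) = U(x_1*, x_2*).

With perfect complements, no substitution: consume in ratio x_1:x_2 = 2:2.
Budget: p_1·x_1 + p_2·x_1 = M, so (2·p_1 + 2·p_2)·x_1 = 2·M.
Demand: x_1*(p_1,p_2,M) = 2·M/(2·p_1 + 2·p_2), x_2* = 2·M/(2·p_1 + 2·p_2).
Here 2·8.24 + 2·12 = 40.48, giving x_1* = 1.5316 and x_2* = 1.5316.
Utility at the optimum: U(1.5316, 1.5316) = 0.7658.

V = 0.7658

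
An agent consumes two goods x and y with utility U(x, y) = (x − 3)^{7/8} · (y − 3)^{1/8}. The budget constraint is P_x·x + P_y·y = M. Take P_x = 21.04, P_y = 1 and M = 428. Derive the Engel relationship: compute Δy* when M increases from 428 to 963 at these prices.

Δy* = 66.875

MRS = 7·(y−3)/(x−3). Tangency with P_x/P_y gives y−3 = (1/7)·(P_x/P_y)·(x−3).
After buying the subsistence bundle (3, 3), a share 0.875 of the remaining income goes to x: x* = 3 + 0.875·(M − 3P_x − 3P_y)/P_x.
Discretionary income = 428 − 3·21.04 − 3·1 = 361.88; y* = 3 + 0.125·361.88/1 = 48.235.
At M' = 963: y* = 115.11. Change: 115.11 − 48.235 = 66.875.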